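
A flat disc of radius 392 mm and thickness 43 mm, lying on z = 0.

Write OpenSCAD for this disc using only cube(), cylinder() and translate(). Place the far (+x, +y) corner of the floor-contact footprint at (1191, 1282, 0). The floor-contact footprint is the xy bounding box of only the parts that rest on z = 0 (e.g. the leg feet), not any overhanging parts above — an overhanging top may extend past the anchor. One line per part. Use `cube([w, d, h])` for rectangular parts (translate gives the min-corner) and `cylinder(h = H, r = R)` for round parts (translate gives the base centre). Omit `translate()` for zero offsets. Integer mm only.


translate([799, 890, 0]) cylinder(h = 43, r = 392);


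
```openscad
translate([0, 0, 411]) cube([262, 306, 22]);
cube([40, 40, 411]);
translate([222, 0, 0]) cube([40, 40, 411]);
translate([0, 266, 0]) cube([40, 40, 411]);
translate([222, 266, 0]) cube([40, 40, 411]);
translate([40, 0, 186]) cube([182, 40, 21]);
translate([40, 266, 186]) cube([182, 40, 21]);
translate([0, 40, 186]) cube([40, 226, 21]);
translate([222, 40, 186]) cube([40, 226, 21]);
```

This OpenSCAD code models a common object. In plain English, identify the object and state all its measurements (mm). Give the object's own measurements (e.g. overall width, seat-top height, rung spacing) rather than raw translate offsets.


A simple wooden stool: a rectangular seat 262 mm (x) by 306 mm (y), 22 mm thick, top face at z = 433 mm, on four square legs, each 40×40 mm in cross-section. The legs rest on z = 0, each flush with a corner of the seat. Four stretchers, 40 mm wide and 21 mm tall, connect adjacent legs with their undersides at z = 186 mm, each running between the inner faces of the legs it joins and aligned with the legs' outer faces on the other axis.


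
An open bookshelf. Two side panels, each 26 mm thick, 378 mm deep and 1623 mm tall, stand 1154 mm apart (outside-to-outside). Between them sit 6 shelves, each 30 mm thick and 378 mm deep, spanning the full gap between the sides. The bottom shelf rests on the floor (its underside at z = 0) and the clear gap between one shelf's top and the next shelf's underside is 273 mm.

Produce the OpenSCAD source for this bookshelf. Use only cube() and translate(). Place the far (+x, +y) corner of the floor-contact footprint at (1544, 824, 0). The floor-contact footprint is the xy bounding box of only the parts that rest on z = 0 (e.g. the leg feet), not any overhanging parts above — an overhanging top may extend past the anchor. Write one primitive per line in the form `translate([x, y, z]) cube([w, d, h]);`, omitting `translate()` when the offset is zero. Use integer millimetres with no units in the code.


translate([390, 446, 0]) cube([26, 378, 1623]);
translate([1518, 446, 0]) cube([26, 378, 1623]);
translate([416, 446, 0]) cube([1102, 378, 30]);
translate([416, 446, 303]) cube([1102, 378, 30]);
translate([416, 446, 606]) cube([1102, 378, 30]);
translate([416, 446, 909]) cube([1102, 378, 30]);
translate([416, 446, 1212]) cube([1102, 378, 30]);
translate([416, 446, 1515]) cube([1102, 378, 30]);


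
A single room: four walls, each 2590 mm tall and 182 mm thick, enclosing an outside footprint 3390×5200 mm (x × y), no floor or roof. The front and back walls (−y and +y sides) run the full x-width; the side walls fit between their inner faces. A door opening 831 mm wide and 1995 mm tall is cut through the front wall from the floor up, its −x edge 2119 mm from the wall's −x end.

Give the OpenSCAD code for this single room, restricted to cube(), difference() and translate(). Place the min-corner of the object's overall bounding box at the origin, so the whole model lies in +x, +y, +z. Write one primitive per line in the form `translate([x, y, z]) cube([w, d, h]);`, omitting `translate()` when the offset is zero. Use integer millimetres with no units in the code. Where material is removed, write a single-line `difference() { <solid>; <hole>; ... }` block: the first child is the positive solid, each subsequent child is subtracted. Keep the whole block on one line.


difference() { cube([3390, 182, 2590]); translate([2119, 0, 0]) cube([831, 182, 1995]); }
translate([0, 5018, 0]) cube([3390, 182, 2590]);
translate([0, 182, 0]) cube([182, 4836, 2590]);
translate([3208, 182, 0]) cube([182, 4836, 2590]);


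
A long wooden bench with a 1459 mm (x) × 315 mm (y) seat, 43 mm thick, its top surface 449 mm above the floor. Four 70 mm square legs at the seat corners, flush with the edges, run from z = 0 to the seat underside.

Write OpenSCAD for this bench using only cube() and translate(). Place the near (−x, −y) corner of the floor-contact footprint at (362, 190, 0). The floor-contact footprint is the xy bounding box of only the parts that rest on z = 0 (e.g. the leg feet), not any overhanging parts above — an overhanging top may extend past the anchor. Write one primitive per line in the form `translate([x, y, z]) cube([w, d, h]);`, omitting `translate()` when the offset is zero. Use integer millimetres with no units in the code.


// leg_h = 449 − 43 = 406
translate([362, 190, 406]) cube([1459, 315, 43]);
translate([362, 190, 0]) cube([70, 70, 406]);
translate([362, 435, 0]) cube([70, 70, 406]);
translate([1751, 190, 0]) cube([70, 70, 406]);
translate([1751, 435, 0]) cube([70, 70, 406]);


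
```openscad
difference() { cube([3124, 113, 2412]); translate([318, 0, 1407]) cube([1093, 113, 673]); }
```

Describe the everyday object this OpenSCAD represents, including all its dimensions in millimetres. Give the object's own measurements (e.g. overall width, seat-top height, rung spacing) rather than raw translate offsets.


A wall 3124 mm long (x), 113 mm thick (y), 2412 mm tall, with a rectangular window opening cut through it. The opening is 1093 mm wide and 673 mm tall; its sill is at z = 1407 mm and its near (−x) edge is 318 mm from the wall's −x end. The opening passes through the full wall thickness.


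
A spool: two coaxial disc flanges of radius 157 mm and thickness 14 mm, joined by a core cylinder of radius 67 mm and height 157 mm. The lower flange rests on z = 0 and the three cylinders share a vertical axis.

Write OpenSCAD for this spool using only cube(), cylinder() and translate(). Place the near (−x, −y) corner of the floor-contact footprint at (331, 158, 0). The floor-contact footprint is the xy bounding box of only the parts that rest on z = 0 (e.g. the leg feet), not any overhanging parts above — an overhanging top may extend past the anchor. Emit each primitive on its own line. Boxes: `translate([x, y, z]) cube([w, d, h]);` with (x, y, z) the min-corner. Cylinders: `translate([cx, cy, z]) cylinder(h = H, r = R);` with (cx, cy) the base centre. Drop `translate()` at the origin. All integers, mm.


translate([488, 315, 0]) cylinder(h = 14, r = 157);
translate([488, 315, 14]) cylinder(h = 157, r = 67);
translate([488, 315, 171]) cylinder(h = 14, r = 157);


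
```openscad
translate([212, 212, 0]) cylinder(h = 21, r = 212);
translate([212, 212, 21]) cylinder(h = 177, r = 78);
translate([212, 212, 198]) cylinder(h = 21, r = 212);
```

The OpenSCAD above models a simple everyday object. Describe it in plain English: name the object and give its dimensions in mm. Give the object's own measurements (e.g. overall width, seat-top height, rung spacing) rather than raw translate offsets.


A spool: two coaxial disc flanges of radius 212 mm and thickness 21 mm, joined by a core cylinder of radius 78 mm and height 177 mm. The lower flange rests on z = 0 and the three cylinders share a vertical axis.


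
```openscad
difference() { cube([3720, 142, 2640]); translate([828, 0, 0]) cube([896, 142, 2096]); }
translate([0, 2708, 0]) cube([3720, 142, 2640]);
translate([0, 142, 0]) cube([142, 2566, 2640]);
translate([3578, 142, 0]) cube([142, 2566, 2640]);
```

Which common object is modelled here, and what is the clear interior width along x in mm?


A single room. The interior width is 3436 mm.

Four walls enclosing a rectangle with a door in the front wall — a room. Outside width 3720 minus two 142 mm walls gives 3436 mm.


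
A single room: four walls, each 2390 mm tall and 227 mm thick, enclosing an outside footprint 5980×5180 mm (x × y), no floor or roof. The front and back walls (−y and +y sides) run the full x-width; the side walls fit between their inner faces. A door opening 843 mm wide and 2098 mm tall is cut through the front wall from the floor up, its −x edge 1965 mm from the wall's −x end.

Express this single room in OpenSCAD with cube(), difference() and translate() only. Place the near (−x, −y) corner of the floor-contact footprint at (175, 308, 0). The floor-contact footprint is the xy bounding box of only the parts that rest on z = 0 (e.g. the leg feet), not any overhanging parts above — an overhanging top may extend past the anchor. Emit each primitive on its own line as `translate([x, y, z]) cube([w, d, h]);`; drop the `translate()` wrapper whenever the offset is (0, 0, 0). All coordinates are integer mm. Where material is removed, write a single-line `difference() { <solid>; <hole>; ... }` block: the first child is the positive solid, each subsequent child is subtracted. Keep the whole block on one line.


difference() { translate([175, 308, 0]) cube([5980, 227, 2390]); translate([2140, 308, 0]) cube([843, 227, 2098]); }
translate([175, 5261, 0]) cube([5980, 227, 2390]);
translate([175, 535, 0]) cube([227, 4726, 2390]);
translate([5928, 535, 0]) cube([227, 4726, 2390]);


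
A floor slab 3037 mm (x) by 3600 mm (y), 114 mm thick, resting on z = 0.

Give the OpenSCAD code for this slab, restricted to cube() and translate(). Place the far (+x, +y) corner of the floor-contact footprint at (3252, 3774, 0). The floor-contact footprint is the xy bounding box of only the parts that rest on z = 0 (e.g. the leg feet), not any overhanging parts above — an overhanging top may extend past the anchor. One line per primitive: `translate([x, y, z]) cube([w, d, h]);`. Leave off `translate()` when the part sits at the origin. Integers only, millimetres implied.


translate([215, 174, 0]) cube([3037, 3600, 114]);


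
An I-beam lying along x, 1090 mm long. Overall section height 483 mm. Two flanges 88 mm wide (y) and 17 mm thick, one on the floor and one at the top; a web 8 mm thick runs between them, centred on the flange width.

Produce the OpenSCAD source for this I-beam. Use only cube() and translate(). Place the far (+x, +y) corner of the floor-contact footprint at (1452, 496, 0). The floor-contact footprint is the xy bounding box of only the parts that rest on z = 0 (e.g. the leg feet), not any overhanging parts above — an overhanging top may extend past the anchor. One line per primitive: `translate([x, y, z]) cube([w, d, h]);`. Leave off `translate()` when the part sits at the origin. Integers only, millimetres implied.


translate([362, 408, 0]) cube([1090, 88, 17]);
translate([362, 448, 17]) cube([1090, 8, 449]);
translate([362, 408, 466]) cube([1090, 88, 17]);


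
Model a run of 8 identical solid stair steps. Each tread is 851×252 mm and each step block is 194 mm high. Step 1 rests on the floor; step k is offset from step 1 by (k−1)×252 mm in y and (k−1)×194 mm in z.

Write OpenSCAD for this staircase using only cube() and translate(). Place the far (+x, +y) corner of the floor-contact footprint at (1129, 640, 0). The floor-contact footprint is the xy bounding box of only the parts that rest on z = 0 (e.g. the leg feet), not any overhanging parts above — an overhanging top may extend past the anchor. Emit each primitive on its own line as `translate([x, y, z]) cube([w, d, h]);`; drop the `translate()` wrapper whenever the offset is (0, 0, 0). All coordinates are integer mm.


translate([278, 388, 0]) cube([851, 252, 194]);
translate([278, 640, 194]) cube([851, 252, 194]);
translate([278, 892, 388]) cube([851, 252, 194]);
translate([278, 1144, 582]) cube([851, 252, 194]);
translate([278, 1396, 776]) cube([851, 252, 194]);
translate([278, 1648, 970]) cube([851, 252, 194]);
translate([278, 1900, 1164]) cube([851, 252, 194]);
translate([278, 2152, 1358]) cube([851, 252, 194]);


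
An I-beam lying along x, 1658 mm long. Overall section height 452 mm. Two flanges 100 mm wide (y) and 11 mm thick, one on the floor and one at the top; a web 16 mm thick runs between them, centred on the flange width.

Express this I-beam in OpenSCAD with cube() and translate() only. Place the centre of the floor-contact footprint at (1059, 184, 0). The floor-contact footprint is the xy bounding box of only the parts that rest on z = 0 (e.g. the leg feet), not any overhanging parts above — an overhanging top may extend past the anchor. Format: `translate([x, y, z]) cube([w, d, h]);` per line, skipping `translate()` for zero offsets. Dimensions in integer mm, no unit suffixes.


translate([230, 134, 0]) cube([1658, 100, 11]);
translate([230, 176, 11]) cube([1658, 16, 430]);
translate([230, 134, 441]) cube([1658, 100, 11]);


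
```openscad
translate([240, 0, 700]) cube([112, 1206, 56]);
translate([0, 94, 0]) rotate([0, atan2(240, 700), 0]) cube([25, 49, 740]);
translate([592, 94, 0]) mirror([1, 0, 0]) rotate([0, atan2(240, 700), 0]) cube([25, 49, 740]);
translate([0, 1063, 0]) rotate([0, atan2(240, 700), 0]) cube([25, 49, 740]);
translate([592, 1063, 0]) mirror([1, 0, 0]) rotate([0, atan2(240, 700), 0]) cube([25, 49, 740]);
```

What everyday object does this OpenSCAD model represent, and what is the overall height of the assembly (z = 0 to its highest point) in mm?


A sawhorse. The overall height is 756 mm.

A beam across two mirrored pairs of raked legs — a sawhorse. The beam's underside is at z = 700 (matching the legs' vertical rise in atan2(240, 700)) and the beam is 56 mm tall, so its top is at 700 + 56 = 756 mm. The raked legs top out at the beam's underside, so that is the highest point.


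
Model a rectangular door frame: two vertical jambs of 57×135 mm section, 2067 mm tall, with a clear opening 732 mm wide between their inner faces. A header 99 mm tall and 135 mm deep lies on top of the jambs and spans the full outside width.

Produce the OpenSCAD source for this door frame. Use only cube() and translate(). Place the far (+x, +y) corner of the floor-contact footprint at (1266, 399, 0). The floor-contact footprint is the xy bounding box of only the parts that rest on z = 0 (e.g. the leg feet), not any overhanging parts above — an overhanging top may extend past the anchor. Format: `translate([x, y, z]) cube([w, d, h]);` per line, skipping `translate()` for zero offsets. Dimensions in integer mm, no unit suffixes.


translate([420, 264, 0]) cube([57, 135, 2067]);
translate([1209, 264, 0]) cube([57, 135, 2067]);
translate([420, 264, 2067]) cube([846, 135, 99]);


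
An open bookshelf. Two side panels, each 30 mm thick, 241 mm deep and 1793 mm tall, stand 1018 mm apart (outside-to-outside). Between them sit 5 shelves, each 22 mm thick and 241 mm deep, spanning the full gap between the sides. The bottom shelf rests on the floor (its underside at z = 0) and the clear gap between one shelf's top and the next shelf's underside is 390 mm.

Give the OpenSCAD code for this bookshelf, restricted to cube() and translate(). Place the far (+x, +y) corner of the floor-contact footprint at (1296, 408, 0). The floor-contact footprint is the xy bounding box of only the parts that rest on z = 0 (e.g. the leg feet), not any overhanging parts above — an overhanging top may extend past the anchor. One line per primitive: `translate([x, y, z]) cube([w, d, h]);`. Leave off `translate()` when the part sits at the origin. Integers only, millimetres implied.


translate([278, 167, 0]) cube([30, 241, 1793]);
translate([1266, 167, 0]) cube([30, 241, 1793]);
translate([308, 167, 0]) cube([958, 241, 22]);
translate([308, 167, 412]) cube([958, 241, 22]);
translate([308, 167, 824]) cube([958, 241, 22]);
translate([308, 167, 1236]) cube([958, 241, 22]);
translate([308, 167, 1648]) cube([958, 241, 22]);


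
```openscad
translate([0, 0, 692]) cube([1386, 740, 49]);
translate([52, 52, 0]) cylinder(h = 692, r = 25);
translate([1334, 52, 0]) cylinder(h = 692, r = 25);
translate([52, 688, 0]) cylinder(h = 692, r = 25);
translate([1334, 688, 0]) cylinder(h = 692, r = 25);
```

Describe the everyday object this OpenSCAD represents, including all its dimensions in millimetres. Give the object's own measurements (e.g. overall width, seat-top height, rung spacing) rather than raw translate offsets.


A rectangular dining table. The top is 1386×740×49 mm with its upper surface at z = 741 mm. It stands on four round legs of 50 mm diameter, each leg's bounding box inset 27 mm from the nearest pair of top edges, running from the floor to the underside of the top.


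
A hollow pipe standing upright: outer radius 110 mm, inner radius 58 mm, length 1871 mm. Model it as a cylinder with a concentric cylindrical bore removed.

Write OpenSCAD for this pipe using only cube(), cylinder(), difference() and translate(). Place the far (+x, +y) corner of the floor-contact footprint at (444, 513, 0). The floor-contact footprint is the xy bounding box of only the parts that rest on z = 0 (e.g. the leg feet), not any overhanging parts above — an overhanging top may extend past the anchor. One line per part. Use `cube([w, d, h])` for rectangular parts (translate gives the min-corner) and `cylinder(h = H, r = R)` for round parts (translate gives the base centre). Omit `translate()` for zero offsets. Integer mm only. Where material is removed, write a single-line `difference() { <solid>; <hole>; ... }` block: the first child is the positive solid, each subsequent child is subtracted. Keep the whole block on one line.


difference() { translate([334, 403, 0]) cylinder(h = 1871, r = 110); translate([334, 403, 0]) cylinder(h = 1871, r = 58); }


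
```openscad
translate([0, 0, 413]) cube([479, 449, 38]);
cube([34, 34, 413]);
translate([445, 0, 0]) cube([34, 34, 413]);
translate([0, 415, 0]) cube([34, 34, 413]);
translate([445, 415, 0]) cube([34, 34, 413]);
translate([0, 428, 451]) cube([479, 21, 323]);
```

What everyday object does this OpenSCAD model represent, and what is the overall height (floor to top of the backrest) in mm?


A chair. The overall height is 774 mm.

A slab on four corner posts with a tall panel at the back — a chair. The seat slab sits at z = 413 with thickness 38, and the 323 mm backrest starts at the seat top, so the overall height is 413 + 38 + 323 = 774 mm.


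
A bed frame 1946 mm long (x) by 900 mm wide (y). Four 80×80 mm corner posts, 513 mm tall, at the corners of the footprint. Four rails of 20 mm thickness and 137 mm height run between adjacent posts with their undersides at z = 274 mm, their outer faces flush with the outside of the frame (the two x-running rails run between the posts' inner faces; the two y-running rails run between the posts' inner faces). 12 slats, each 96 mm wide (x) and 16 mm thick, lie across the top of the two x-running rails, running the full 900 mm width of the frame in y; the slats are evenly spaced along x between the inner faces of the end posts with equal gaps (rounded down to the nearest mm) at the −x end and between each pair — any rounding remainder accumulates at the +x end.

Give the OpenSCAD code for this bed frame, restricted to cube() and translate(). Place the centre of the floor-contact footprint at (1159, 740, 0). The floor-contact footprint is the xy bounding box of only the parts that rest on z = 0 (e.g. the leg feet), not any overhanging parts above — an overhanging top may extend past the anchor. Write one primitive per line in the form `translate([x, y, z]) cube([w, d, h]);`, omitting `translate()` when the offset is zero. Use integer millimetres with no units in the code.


// slat z = rail_z + rail_h = 274 + 137 = 411
// slat gap = ⌊(1786 − 12·96) / 13⌋ = 48
translate([186, 290, 0]) cube([80, 80, 513]);
translate([186, 1110, 0]) cube([80, 80, 513]);
translate([2052, 290, 0]) cube([80, 80, 513]);
translate([2052, 1110, 0]) cube([80, 80, 513]);
translate([266, 290, 274]) cube([1786, 20, 137]);
translate([266, 1170, 274]) cube([1786, 20, 137]);
translate([186, 370, 274]) cube([20, 740, 137]);
translate([2112, 370, 274]) cube([20, 740, 137]);
translate([314, 290, 411]) cube([96, 900, 16]);
translate([458, 290, 411]) cube([96, 900, 16]);
translate([602, 290, 411]) cube([96, 900, 16]);
translate([746, 290, 411]) cube([96, 900, 16]);
translate([890, 290, 411]) cube([96, 900, 16]);
translate([1034, 290, 411]) cube([96, 900, 16]);
translate([1178, 290, 411]) cube([96, 900, 16]);
translate([1322, 290, 411]) cube([96, 900, 16]);
translate([1466, 290, 411]) cube([96, 900, 16]);
translate([1610, 290, 411]) cube([96, 900, 16]);
translate([1754, 290, 411]) cube([96, 900, 16]);
translate([1898, 290, 411]) cube([96, 900, 16]);


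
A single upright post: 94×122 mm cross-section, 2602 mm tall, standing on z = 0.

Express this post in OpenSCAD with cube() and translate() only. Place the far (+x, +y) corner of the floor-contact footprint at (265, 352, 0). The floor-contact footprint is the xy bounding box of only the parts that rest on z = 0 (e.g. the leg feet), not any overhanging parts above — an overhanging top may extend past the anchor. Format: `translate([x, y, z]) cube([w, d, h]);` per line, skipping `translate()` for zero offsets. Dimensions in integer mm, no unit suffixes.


translate([171, 230, 0]) cube([94, 122, 2602]);


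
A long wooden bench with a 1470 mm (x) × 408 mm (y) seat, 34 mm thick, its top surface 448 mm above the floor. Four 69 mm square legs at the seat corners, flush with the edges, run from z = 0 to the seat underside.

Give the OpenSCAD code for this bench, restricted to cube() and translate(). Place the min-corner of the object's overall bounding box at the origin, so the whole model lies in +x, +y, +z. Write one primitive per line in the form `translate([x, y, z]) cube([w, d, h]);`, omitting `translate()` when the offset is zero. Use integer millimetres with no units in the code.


translate([0, 0, 414]) cube([1470, 408, 34]);
cube([69, 69, 414]);
translate([0, 339, 0]) cube([69, 69, 414]);
translate([1401, 0, 0]) cube([69, 69, 414]);
translate([1401, 339, 0]) cube([69, 69, 414]);


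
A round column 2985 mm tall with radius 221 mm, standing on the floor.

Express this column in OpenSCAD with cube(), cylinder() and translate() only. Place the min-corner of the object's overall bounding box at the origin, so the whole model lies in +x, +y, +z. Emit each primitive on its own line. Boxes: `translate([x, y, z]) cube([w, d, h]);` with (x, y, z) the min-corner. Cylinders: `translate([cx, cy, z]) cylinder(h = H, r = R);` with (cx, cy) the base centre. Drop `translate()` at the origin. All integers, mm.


translate([221, 221, 0]) cylinder(h = 2985, r = 221);


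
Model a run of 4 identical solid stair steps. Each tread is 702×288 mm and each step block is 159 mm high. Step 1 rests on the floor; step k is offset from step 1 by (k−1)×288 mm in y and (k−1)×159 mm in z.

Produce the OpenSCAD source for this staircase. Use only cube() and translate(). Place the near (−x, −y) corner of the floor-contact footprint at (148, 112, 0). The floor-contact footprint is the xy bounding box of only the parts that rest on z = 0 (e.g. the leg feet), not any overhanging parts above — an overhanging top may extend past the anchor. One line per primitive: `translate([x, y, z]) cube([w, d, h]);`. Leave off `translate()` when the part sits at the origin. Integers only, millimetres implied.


translate([148, 112, 0]) cube([702, 288, 159]);
translate([148, 400, 159]) cube([702, 288, 159]);
translate([148, 688, 318]) cube([702, 288, 159]);
translate([148, 976, 477]) cube([702, 288, 159]);


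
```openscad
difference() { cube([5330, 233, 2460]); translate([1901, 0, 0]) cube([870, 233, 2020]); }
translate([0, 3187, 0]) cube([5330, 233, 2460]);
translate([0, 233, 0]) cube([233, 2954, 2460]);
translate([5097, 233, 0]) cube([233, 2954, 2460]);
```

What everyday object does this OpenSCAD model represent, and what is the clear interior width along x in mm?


A single room. The interior width is 4864 mm.

Four walls enclosing a rectangle with a door in the front wall — a room. Outside width 5330 minus two 233 mm walls gives 4864 mm.


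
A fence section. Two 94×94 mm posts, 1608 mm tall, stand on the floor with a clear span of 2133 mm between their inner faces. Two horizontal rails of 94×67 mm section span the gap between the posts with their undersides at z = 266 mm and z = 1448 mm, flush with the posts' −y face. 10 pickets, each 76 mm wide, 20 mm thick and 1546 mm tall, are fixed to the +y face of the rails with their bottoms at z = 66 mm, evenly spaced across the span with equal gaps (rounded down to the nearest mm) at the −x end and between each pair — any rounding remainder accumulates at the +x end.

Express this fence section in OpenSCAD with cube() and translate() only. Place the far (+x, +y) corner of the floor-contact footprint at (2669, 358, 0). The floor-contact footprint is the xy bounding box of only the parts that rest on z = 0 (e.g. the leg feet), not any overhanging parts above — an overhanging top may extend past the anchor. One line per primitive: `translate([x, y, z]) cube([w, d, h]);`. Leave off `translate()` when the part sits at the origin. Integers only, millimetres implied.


translate([348, 264, 0]) cube([94, 94, 1608]);
translate([2575, 264, 0]) cube([94, 94, 1608]);
translate([442, 264, 266]) cube([2133, 94, 67]);
translate([442, 264, 1448]) cube([2133, 94, 67]);
translate([566, 358, 66]) cube([76, 20, 1546]);
translate([766, 358, 66]) cube([76, 20, 1546]);
translate([966, 358, 66]) cube([76, 20, 1546]);
translate([1166, 358, 66]) cube([76, 20, 1546]);
translate([1366, 358, 66]) cube([76, 20, 1546]);
translate([1566, 358, 66]) cube([76, 20, 1546]);
translate([1766, 358, 66]) cube([76, 20, 1546]);
translate([1966, 358, 66]) cube([76, 20, 1546]);
translate([2166, 358, 66]) cube([76, 20, 1546]);
translate([2366, 358, 66]) cube([76, 20, 1546]);


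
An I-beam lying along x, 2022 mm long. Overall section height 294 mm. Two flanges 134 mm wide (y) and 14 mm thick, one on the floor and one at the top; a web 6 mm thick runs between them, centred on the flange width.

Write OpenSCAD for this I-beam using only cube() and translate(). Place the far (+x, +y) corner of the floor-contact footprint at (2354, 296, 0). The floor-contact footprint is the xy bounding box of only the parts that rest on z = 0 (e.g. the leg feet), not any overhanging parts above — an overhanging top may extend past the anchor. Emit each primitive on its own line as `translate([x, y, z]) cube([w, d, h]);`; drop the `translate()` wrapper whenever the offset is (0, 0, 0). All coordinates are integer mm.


translate([332, 162, 0]) cube([2022, 134, 14]);
translate([332, 226, 14]) cube([2022, 6, 266]);
translate([332, 162, 280]) cube([2022, 134, 14]);


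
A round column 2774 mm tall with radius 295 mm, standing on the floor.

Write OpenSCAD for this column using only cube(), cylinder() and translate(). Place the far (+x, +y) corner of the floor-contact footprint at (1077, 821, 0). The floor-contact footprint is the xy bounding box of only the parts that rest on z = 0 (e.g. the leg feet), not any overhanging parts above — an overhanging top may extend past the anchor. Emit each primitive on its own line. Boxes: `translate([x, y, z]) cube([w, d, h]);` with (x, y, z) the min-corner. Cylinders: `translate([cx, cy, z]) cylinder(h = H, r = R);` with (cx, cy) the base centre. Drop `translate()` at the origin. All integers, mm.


translate([782, 526, 0]) cylinder(h = 2774, r = 295);


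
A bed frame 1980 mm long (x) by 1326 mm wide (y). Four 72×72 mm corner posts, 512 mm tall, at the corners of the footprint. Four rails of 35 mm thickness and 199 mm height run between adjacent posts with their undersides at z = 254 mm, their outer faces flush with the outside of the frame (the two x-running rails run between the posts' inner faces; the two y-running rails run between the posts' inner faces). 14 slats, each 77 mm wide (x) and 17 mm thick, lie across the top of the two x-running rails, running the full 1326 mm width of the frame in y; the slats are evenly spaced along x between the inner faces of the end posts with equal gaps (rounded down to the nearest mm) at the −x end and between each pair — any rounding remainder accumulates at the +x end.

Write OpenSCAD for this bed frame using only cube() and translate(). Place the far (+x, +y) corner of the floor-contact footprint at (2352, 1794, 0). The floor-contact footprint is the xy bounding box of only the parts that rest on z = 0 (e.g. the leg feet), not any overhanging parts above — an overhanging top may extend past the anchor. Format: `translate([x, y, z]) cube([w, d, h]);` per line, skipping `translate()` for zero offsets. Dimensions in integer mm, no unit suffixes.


translate([372, 468, 0]) cube([72, 72, 512]);
translate([372, 1722, 0]) cube([72, 72, 512]);
translate([2280, 468, 0]) cube([72, 72, 512]);
translate([2280, 1722, 0]) cube([72, 72, 512]);
translate([444, 468, 254]) cube([1836, 35, 199]);
translate([444, 1759, 254]) cube([1836, 35, 199]);
translate([372, 540, 254]) cube([35, 1182, 199]);
translate([2317, 540, 254]) cube([35, 1182, 199]);
translate([494, 468, 453]) cube([77, 1326, 17]);
translate([621, 468, 453]) cube([77, 1326, 17]);
translate([748, 468, 453]) cube([77, 1326, 17]);
translate([875, 468, 453]) cube([77, 1326, 17]);
translate([1002, 468, 453]) cube([77, 1326, 17]);
translate([1129, 468, 453]) cube([77, 1326, 17]);
translate([1256, 468, 453]) cube([77, 1326, 17]);
translate([1383, 468, 453]) cube([77, 1326, 17]);
translate([1510, 468, 453]) cube([77, 1326, 17]);
translate([1637, 468, 453]) cube([77, 1326, 17]);
translate([1764, 468, 453]) cube([77, 1326, 17]);
translate([1891, 468, 453]) cube([77, 1326, 17]);
translate([2018, 468, 453]) cube([77, 1326, 17]);
translate([2145, 468, 453]) cube([77, 1326, 17]);


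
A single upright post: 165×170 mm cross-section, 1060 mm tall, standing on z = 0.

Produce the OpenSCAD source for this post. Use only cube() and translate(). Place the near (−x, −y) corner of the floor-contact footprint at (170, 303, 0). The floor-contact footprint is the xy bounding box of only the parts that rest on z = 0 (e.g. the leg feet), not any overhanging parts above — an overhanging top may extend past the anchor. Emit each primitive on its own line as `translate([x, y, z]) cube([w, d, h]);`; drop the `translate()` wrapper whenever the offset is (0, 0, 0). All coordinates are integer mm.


translate([170, 303, 0]) cube([165, 170, 1060]);


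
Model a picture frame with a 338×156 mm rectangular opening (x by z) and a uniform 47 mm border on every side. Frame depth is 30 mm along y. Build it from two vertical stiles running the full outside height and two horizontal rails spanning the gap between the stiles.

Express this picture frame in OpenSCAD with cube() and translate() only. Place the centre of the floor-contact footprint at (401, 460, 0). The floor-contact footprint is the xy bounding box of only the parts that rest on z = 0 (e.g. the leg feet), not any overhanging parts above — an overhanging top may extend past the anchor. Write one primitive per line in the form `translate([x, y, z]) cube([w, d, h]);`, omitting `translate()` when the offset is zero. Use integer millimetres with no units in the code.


translate([185, 445, 0]) cube([47, 30, 250]);
translate([570, 445, 0]) cube([47, 30, 250]);
translate([232, 445, 0]) cube([338, 30, 47]);
translate([232, 445, 203]) cube([338, 30, 47]);


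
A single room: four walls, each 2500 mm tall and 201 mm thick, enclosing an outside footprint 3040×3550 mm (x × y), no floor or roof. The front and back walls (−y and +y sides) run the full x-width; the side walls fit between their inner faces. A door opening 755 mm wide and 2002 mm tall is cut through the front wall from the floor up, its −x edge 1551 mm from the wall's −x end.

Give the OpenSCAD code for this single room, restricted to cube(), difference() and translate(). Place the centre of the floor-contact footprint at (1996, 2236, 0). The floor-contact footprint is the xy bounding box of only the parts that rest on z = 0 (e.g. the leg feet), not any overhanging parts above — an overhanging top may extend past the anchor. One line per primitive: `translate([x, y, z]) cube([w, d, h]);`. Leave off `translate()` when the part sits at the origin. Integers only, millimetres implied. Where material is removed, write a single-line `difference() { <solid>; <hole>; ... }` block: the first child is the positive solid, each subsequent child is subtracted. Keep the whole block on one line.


difference() { translate([476, 461, 0]) cube([3040, 201, 2500]); translate([2027, 461, 0]) cube([755, 201, 2002]); }
translate([476, 3810, 0]) cube([3040, 201, 2500]);
translate([476, 662, 0]) cube([201, 3148, 2500]);
translate([3315, 662, 0]) cube([201, 3148, 2500]);


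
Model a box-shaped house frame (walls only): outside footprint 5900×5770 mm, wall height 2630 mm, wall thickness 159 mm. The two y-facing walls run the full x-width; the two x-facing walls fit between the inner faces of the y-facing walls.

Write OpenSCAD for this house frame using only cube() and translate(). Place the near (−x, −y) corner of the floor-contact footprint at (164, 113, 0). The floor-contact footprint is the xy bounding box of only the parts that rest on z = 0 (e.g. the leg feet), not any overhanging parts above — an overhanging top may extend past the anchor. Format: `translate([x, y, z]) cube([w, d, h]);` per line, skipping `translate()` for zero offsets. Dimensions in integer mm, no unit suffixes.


translate([164, 113, 0]) cube([5900, 159, 2630]);
translate([164, 5724, 0]) cube([5900, 159, 2630]);
translate([164, 272, 0]) cube([159, 5452, 2630]);
translate([5905, 272, 0]) cube([159, 5452, 2630]);


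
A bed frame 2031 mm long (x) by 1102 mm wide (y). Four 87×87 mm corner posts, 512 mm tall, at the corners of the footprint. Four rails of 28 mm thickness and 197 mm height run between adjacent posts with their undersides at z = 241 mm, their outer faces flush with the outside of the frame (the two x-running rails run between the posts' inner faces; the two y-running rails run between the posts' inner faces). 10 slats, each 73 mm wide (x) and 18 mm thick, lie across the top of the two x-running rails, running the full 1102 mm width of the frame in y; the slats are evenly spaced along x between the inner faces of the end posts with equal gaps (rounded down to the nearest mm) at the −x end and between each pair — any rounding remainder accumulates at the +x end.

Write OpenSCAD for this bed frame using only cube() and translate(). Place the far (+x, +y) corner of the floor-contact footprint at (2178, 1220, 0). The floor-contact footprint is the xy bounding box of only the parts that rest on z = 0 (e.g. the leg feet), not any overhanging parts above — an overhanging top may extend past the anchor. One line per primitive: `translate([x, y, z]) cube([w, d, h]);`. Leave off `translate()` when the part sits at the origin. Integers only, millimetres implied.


// slat z = rail_z + rail_h = 241 + 197 = 438
// slat gap = ⌊(1857 − 10·73) / 11⌋ = 102
translate([147, 118, 0]) cube([87, 87, 512]);
translate([147, 1133, 0]) cube([87, 87, 512]);
translate([2091, 118, 0]) cube([87, 87, 512]);
translate([2091, 1133, 0]) cube([87, 87, 512]);
translate([234, 118, 241]) cube([1857, 28, 197]);
translate([234, 1192, 241]) cube([1857, 28, 197]);
translate([147, 205, 241]) cube([28, 928, 197]);
translate([2150, 205, 241]) cube([28, 928, 197]);
translate([336, 118, 438]) cube([73, 1102, 18]);
translate([511, 118, 438]) cube([73, 1102, 18]);
translate([686, 118, 438]) cube([73, 1102, 18]);
translate([861, 118, 438]) cube([73, 1102, 18]);
translate([1036, 118, 438]) cube([73, 1102, 18]);
translate([1211, 118, 438]) cube([73, 1102, 18]);
translate([1386, 118, 438]) cube([73, 1102, 18]);
translate([1561, 118, 438]) cube([73, 1102, 18]);
translate([1736, 118, 438]) cube([73, 1102, 18]);
translate([1911, 118, 438]) cube([73, 1102, 18]);


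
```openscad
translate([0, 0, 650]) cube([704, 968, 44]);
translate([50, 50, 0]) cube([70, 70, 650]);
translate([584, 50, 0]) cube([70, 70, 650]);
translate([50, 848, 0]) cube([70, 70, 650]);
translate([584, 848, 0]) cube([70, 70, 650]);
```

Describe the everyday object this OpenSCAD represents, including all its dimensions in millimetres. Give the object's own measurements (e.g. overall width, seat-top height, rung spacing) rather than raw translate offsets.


A rectangular dining table. The top is 704×968×44 mm with its upper surface at z = 694 mm. It stands on four 70×70 mm square legs, each inset 50 mm from the nearest pair of top edges, running from the floor to the underside of the top.


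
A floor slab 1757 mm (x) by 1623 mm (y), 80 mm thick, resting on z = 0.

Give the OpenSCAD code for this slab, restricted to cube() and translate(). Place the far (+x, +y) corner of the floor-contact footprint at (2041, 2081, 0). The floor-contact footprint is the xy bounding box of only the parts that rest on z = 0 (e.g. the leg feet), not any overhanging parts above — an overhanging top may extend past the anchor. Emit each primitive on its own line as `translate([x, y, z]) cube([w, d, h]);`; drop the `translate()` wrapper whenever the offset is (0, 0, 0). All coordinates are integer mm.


translate([284, 458, 0]) cube([1757, 1623, 80]);


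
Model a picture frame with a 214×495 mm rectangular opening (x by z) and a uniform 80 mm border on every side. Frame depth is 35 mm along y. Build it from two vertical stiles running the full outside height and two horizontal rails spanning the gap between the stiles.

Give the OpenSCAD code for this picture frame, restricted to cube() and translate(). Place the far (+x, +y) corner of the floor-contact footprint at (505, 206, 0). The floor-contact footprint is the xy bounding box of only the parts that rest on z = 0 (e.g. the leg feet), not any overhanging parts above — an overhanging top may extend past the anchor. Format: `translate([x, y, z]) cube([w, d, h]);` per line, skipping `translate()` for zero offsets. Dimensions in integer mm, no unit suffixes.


translate([131, 171, 0]) cube([80, 35, 655]);
translate([425, 171, 0]) cube([80, 35, 655]);
translate([211, 171, 0]) cube([214, 35, 80]);
translate([211, 171, 575]) cube([214, 35, 80]);


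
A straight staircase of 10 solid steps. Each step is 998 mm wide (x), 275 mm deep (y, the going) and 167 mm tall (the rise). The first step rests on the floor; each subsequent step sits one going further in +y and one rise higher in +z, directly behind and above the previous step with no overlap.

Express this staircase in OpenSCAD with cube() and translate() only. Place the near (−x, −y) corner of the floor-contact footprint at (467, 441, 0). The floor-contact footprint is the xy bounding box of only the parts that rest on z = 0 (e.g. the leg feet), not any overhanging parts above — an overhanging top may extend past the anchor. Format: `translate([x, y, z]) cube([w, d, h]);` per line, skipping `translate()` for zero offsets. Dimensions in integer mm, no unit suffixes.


translate([467, 441, 0]) cube([998, 275, 167]);
translate([467, 716, 167]) cube([998, 275, 167]);
translate([467, 991, 334]) cube([998, 275, 167]);
translate([467, 1266, 501]) cube([998, 275, 167]);
translate([467, 1541, 668]) cube([998, 275, 167]);
translate([467, 1816, 835]) cube([998, 275, 167]);
translate([467, 2091, 1002]) cube([998, 275, 167]);
translate([467, 2366, 1169]) cube([998, 275, 167]);
translate([467, 2641, 1336]) cube([998, 275, 167]);
translate([467, 2916, 1503]) cube([998, 275, 167]);


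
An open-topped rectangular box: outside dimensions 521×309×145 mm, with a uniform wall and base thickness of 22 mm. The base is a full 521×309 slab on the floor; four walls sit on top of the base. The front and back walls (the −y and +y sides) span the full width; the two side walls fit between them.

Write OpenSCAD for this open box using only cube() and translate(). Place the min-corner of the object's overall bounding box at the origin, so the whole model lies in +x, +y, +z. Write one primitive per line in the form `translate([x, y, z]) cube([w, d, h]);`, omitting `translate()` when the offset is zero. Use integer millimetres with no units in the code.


cube([521, 309, 22]);
translate([0, 0, 22]) cube([521, 22, 123]);
translate([0, 287, 22]) cube([521, 22, 123]);
translate([0, 22, 22]) cube([22, 265, 123]);
translate([499, 22, 22]) cube([22, 265, 123]);
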